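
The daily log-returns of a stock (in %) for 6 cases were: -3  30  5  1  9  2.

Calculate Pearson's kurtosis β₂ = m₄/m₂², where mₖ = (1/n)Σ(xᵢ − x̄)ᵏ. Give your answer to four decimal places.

x̄ = 7.3333
Σ(xᵢ − x̄)² = 697.3333 ⇒ m₂ = 116.22222
Σ(xᵢ − x̄)⁴ = 277824.4444 ⇒ m₄ = 46304.07407
m₂² = 13507.60494
β₂ = m₄/m₂² = 46304.07407 / 13507.60494 ≈ 3.4280

3.4280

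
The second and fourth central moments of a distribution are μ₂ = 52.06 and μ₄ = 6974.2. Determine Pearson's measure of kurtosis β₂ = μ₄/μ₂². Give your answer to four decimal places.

2.5733

μ₂² = 52.06² = 2710.24360
μ₄/μ₂² = 6974.2 / 2710.24360 = 2.57327
β₂ ≈ 2.5733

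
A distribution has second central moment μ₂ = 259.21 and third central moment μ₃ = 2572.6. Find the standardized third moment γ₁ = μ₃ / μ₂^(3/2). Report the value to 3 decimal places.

σ = √μ₂ = √259.21 = 16.10000
σ³ = μ₂^(3/2) = 4173.28100
γ₁ = μ₃/σ³ = 2572.6 / 4173.28100 ≈ 0.616

0.616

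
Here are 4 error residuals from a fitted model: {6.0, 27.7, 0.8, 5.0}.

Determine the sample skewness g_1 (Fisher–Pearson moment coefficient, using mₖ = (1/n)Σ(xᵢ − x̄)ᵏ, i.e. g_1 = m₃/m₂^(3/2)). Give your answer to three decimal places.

x̄ = (6.0 + 27.7 + 0.8 + 5.0) / 4 = 9.8750
deviations (xᵢ − x̄): -3.8750, 17.8250, -9.0750, -4.8750
Σ(xᵢ − x̄)² = 438.8675 ⇒ m₂ = 438.8675/4 = 109.71687
Σ(xᵢ − x̄)³ = 4742.1281 ⇒ m₃ = 4742.1281/4 = 1185.53203
m₂^(3/2) = 109.71687^(1.5) = 1149.23844
g_1 = m₃ / m₂^(3/2) = 1185.53203 / 1149.23844 ≈ 1.032

1.032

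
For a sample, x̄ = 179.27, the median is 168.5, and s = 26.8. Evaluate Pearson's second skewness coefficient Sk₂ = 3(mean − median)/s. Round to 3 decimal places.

1.206

Sk₂ = 3(179.27 − 168.5) / 26.8 = 3 × 10.7700 / 26.8
    = 32.3100 / 26.8 ≈ 1.206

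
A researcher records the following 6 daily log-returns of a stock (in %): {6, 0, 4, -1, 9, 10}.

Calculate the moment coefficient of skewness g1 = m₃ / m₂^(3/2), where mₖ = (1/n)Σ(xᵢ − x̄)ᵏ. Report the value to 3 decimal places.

-0.113

x̄ = (6 + 0 + 4 - 1 + 9 + 10) / 6 = 4.6667
deviations (xᵢ − x̄): 1.3333, -4.6667, -0.6667, -5.6667, 4.3333, 5.3333
Σ(xᵢ − x̄)² = 103.3333 ⇒ m₂ = 103.3333/6 = 17.22222
Σ(xᵢ − x̄)³ = -48.4444 ⇒ m₃ = -48.4444/6 = -8.07407
m₂^(3/2) = 17.22222^(1.5) = 71.47165
g1 = m₃ / m₂^(3/2) = -8.07407 / 71.47165 ≈ -0.113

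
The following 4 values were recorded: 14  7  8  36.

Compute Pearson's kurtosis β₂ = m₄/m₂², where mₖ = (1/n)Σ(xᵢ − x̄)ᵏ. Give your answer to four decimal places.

x̄ = 16.2500
Σ(xᵢ − x̄)² = 548.7500 ⇒ m₂ = 137.18750
Σ(xᵢ − x̄)⁴ = 164127.8281 ⇒ m₄ = 41031.95703
m₂² = 18820.41016
β₂ = m₄/m₂² = 41031.95703 / 18820.41016 ≈ 2.1802

2.1802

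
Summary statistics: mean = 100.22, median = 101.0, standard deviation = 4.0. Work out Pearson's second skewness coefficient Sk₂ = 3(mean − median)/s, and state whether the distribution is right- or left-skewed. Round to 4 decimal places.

-0.5850, left-skewed

Sk₂ = 3(100.22 − 101.0) / 4.0 = 3 × -0.7800 / 4.0
    = -2.3400 / 4.0 ≈ -0.5850
Sk₂ < 0 ⇒ mean < median ⇒ left-skewed (negative skew).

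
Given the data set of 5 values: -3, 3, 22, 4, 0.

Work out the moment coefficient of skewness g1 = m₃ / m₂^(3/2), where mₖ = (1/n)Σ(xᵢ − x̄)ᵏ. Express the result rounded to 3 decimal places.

x̄ = (-3 + 3 + 22 + 4 + 0) / 5 = 5.2000
deviations (xᵢ − x̄): -8.2000, -2.2000, 16.8000, -1.2000, -5.2000
Σ(xᵢ − x̄)² = 382.8000 ⇒ m₂ = 382.8000/5 = 76.56000
Σ(xᵢ − x̄)³ = 4037.2800 ⇒ m₃ = 4037.2800/5 = 807.45600
m₂^(3/2) = 76.56000^(1.5) = 669.88906
g1 = m₃ / m₂^(3/2) = 807.45600 / 669.88906 ≈ 1.205

1.205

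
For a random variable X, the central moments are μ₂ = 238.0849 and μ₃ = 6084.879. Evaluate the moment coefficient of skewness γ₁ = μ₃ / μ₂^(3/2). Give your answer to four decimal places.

1.6564

σ = √μ₂ = √238.0849 = 15.43000
σ³ = μ₂^(3/2) = 3673.65001
γ₁ = μ₃/σ³ = 6084.879 / 3673.65001 ≈ 1.6564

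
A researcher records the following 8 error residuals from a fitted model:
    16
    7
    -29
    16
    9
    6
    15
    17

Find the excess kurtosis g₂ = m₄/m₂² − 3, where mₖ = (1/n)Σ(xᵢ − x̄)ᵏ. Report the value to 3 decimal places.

2.226

x̄ = 7.1250
Σ(xᵢ − x̄)² = 1626.8750 ⇒ m₂ = 203.35938
Σ(xᵢ − x̄)⁴ = 1728843.0254 ⇒ m₄ = 216105.37817
m₂² = 41355.03540
g₂ = m₄/m₂² − 3 = 5.22561 − 3 ≈ 2.226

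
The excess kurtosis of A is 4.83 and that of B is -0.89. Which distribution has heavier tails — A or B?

Higher excess kurtosis ⇒ heavier tails relative to the normal distribution.
4.83 vs -0.89: the larger is 4.83, so A has heavier tails. (A is leptokurtic — heavier-than-normal tails; the other is platykurtic.)

A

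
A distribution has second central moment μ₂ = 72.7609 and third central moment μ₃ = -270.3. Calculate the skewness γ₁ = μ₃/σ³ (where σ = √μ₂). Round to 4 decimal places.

-0.4355

σ = √μ₂ = √72.7609 = 8.53000
σ³ = μ₂^(3/2) = 620.65048
γ₁ = μ₃/σ³ = -270.3 / 620.65048 ≈ -0.4355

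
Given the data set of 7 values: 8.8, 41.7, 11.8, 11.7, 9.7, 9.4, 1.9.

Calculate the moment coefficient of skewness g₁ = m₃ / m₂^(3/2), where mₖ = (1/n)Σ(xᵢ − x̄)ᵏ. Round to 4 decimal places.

x̄ = (8.8 + 41.7 + 11.8 + 11.7 + 9.7 + 9.4 + 1.9) / 7 = 13.5714
deviations (xᵢ − x̄): -4.7714, 28.1286, -1.7714, -1.8714, -3.8714, -4.1714, -11.6714
Σ(xᵢ − x̄)² = 989.2343 ⇒ m₂ = 989.2343/7 = 141.31918
Σ(xᵢ − x̄)³ = 20414.5297 ⇒ m₃ = 20414.5297/7 = 2916.36138
m₂^(3/2) = 141.31918^(1.5) = 1679.97059
g₁ = m₃ / m₂^(3/2) = 2916.36138 / 1679.97059 ≈ 1.7360

1.7360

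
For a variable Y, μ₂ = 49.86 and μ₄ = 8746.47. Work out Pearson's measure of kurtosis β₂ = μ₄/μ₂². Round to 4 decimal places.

3.5183

μ₂² = 49.86² = 2486.01960
μ₄/μ₂² = 8746.47 / 2486.01960 = 3.51826
β₂ ≈ 3.5183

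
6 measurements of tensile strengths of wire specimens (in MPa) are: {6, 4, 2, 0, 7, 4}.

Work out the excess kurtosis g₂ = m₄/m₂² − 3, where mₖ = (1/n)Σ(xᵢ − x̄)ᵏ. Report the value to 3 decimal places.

x̄ = 3.8333
Σ(xᵢ − x̄)² = 32.8333 ⇒ m₂ = 5.47222
Σ(xᵢ − x̄)⁴ = 349.8194 ⇒ m₄ = 58.30324
m₂² = 29.94522
g₂ = m₄/m₂² − 3 = 1.94700 − 3 ≈ -1.053

-1.053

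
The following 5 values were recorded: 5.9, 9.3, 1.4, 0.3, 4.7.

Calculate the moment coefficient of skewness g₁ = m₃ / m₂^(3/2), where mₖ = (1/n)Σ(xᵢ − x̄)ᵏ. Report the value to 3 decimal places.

x̄ = (5.9 + 9.3 + 1.4 + 0.3 + 4.7) / 5 = 4.3200
deviations (xᵢ − x̄): 1.5800, 4.9800, -2.9200, -4.0200, 0.3800
Σ(xᵢ − x̄)² = 52.1280 ⇒ m₂ = 52.1280/5 = 10.42560
Σ(xᵢ − x̄)³ = 37.6433 ⇒ m₃ = 37.6433/5 = 7.52866
m₂^(3/2) = 10.42560^(1.5) = 33.66290
g₁ = m₃ / m₂^(3/2) = 7.52866 / 33.66290 ≈ 0.224

0.224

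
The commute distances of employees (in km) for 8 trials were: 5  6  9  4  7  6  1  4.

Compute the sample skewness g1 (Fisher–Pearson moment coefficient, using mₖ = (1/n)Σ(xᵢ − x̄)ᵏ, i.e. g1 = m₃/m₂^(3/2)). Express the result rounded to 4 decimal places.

-0.2478

x̄ = (5 + 6 + 9 + 4 + 7 + 6 + 1 + 4) / 8 = 5.2500
deviations (xᵢ − x̄): -0.2500, 0.7500, 3.7500, -1.2500, 1.7500, 0.7500, -4.2500, -1.2500
Σ(xᵢ − x̄)² = 39.5000 ⇒ m₂ = 39.5000/8 = 4.93750
Σ(xᵢ − x̄)³ = -21.7500 ⇒ m₃ = -21.7500/8 = -2.71875
m₂^(3/2) = 4.93750^(1.5) = 10.97136
g1 = m₃ / m₂^(3/2) = -2.71875 / 10.97136 ≈ -0.2478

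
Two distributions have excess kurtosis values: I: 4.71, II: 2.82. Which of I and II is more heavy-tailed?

I

Higher excess kurtosis ⇒ heavier tails relative to the normal distribution.
4.71 vs 2.82: the larger is 4.71, so I has heavier tails.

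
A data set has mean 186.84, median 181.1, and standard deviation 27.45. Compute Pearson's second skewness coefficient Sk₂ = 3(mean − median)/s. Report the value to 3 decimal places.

Sk₂ = 3(186.84 − 181.1) / 27.45 = 3 × 5.7400 / 27.45
    = 17.2200 / 27.45 ≈ 0.627

0.627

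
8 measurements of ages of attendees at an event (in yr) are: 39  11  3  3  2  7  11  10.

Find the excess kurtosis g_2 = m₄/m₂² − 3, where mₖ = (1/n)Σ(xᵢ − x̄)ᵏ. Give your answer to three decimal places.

2.104

x̄ = 10.7500
Σ(xᵢ − x̄)² = 1009.5000 ⇒ m₂ = 126.18750
Σ(xᵢ − x̄)⁴ = 650178.6563 ⇒ m₄ = 81272.33203
m₂² = 15923.28516
g_2 = m₄/m₂² − 3 = 5.10399 − 3 ≈ 2.104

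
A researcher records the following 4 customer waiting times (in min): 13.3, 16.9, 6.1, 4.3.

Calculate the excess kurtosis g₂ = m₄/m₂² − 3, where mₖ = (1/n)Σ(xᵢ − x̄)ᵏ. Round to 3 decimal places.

-1.716

x̄ = 10.1500
Σ(xᵢ − x̄)² = 106.1100 ⇒ m₂ = 26.52750
Σ(xᵢ − x̄)⁴ = 3614.6189 ⇒ m₄ = 903.65473
m₂² = 703.70826
g₂ = m₄/m₂² − 3 = 1.28413 − 3 ≈ -1.716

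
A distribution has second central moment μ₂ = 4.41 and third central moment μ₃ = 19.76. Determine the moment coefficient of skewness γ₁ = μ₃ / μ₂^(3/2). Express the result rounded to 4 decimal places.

2.1337

σ = √μ₂ = √4.41 = 2.10000
σ³ = μ₂^(3/2) = 9.26100
γ₁ = μ₃/σ³ = 19.76 / 9.26100 ≈ 2.1337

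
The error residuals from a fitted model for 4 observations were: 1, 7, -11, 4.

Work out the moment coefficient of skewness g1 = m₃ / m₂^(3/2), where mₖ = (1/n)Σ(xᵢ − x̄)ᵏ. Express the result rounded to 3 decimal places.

x̄ = (1 + 7 - 11 + 4) / 4 = 0.2500
deviations (xᵢ − x̄): 0.7500, 6.7500, -11.2500, 3.7500
Σ(xᵢ − x̄)² = 186.7500 ⇒ m₂ = 186.7500/4 = 46.68750
Σ(xᵢ − x̄)³ = -1063.1250 ⇒ m₃ = -1063.1250/4 = -265.78125
m₂^(3/2) = 46.68750^(1.5) = 319.00753
g1 = m₃ / m₂^(3/2) = -265.78125 / 319.00753 ≈ -0.833

-0.833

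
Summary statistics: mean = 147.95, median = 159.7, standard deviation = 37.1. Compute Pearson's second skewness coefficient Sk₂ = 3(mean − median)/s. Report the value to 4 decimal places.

-0.9501

Sk₂ = 3(147.95 − 159.7) / 37.1 = 3 × -11.7500 / 37.1
    = -35.2500 / 37.1 ≈ -0.9501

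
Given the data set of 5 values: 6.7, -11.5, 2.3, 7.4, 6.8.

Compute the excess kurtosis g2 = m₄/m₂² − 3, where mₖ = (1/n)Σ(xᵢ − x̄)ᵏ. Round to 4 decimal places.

x̄ = 2.3400
Σ(xᵢ − x̄)² = 256.0520 ⇒ m₂ = 51.21040
Σ(xᵢ − x̄)⁴ = 38102.3019 ⇒ m₄ = 7620.46037
m₂² = 2622.50507
g2 = m₄/m₂² − 3 = 2.90579 − 3 ≈ -0.0942

-0.0942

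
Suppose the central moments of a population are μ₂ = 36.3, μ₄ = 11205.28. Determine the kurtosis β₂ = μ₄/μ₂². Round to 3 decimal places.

μ₂² = 36.3² = 1317.69000
μ₄/μ₂² = 11205.28 / 1317.69000 = 8.50373
β₂ ≈ 8.504

8.504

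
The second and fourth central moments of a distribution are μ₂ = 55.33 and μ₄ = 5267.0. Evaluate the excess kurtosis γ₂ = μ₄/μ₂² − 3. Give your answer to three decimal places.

-1.280

μ₂² = 55.33² = 3061.40890
μ₄/μ₂² = 5267.0 / 3061.40890 = 1.72045
γ₂ = 1.72045 − 3 ≈ -1.280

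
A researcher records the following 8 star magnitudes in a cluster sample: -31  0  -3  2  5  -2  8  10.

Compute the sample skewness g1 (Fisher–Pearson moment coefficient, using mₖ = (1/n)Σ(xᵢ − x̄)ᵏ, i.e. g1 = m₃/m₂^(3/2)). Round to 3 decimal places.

x̄ = (-31 + 0 - 3 + 2 + 5 - 2 + 8 + 10) / 8 = -1.3750
deviations (xᵢ − x̄): -29.6250, 1.3750, -1.6250, 3.3750, 6.3750, -0.6250, 9.3750, 11.3750
Σ(xᵢ − x̄)² = 1151.8750 ⇒ m₂ = 1151.8750/8 = 143.98438
Σ(xᵢ − x̄)³ = -23408.7188 ⇒ m₃ = -23408.7188/8 = -2926.08984
m₂^(3/2) = 143.98438^(1.5) = 1727.71876
g1 = m₃ / m₂^(3/2) = -2926.08984 / 1727.71876 ≈ -1.694

-1.694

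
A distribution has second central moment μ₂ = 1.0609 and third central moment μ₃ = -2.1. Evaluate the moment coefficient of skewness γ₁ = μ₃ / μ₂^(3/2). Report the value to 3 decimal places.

-1.922

σ = √μ₂ = √1.0609 = 1.03000
σ³ = μ₂^(3/2) = 1.09273
γ₁ = μ₃/σ³ = -2.1 / 1.09273 ≈ -1.922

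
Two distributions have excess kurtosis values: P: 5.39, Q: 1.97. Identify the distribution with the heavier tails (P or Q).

Higher excess kurtosis ⇒ heavier tails relative to the normal distribution.
5.39 vs 1.97: the larger is 5.39, so P has heavier tails.

P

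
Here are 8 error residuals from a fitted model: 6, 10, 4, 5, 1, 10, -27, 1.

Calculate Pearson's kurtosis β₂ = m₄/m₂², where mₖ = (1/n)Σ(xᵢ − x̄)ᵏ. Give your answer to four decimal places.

x̄ = 1.2500
Σ(xᵢ − x̄)² = 995.5000 ⇒ m₂ = 124.43750
Σ(xᵢ − x̄)⁴ = 649391.4063 ⇒ m₄ = 81173.92578
m₂² = 15484.69141
β₂ = m₄/m₂² = 81173.92578 / 15484.69141 ≈ 5.2422

5.2422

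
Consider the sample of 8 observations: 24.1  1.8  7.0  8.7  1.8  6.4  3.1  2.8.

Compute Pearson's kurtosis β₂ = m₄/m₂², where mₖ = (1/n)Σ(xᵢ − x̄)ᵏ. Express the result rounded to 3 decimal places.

4.821

x̄ = 6.9625
Σ(xᵢ − x̄)² = 382.5788 ⇒ m₂ = 47.82234
Σ(xᵢ − x̄)⁴ = 88208.6975 ⇒ m₄ = 11026.08719
m₂² = 2286.97656
β₂ = m₄/m₂² = 11026.08719 / 2286.97656 ≈ 4.821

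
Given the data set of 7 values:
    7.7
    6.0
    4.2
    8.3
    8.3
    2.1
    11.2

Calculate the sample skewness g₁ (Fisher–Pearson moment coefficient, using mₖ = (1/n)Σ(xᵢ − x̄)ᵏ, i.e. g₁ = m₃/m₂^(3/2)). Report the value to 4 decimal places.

-0.2250

x̄ = (7.7 + 6.0 + 4.2 + 8.3 + 8.3 + 2.1 + 11.2) / 7 = 6.8286
deviations (xᵢ − x̄): 0.8714, -0.8286, -2.6286, 1.4714, 1.4714, -4.7286, 4.3714
Σ(xᵢ − x̄)² = 54.1543 ⇒ m₂ = 54.1543/7 = 7.73633
Σ(xᵢ − x̄)³ = -33.8900 ⇒ m₃ = -33.8900/7 = -4.84142
m₂^(3/2) = 7.73633^(1.5) = 21.51801
g₁ = m₃ / m₂^(3/2) = -4.84142 / 21.51801 ≈ -0.2250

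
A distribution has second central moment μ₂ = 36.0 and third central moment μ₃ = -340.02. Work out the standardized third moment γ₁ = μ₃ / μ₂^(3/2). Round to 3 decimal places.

σ = √μ₂ = √36.0 = 6.00000
σ³ = μ₂^(3/2) = 216.00000
γ₁ = μ₃/σ³ = -340.02 / 216.00000 ≈ -1.574

-1.574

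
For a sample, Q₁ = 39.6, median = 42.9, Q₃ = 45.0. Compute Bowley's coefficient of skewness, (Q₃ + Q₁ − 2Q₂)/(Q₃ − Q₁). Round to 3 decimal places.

-0.222

numerator: Q₃ + Q₁ − 2Q₂ = 45.0 + 39.6 − 2×42.9 = -1.2000
denominator: Q₃ − Q₁ = 45.0 − 39.6 = 5.4000
Bowley skewness = -1.2000 / 5.4000 ≈ -0.222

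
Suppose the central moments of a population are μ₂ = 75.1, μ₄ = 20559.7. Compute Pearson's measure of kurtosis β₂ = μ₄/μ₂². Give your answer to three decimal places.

μ₂² = 75.1² = 5640.01000
μ₄/μ₂² = 20559.7 / 5640.01000 = 3.64533
β₂ ≈ 3.645

3.645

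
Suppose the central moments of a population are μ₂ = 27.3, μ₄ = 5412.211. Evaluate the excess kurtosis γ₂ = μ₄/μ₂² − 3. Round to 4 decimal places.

4.2619

μ₂² = 27.3² = 745.29000
μ₄/μ₂² = 5412.211 / 745.29000 = 7.26189
γ₂ = 7.26189 − 3 ≈ 4.2619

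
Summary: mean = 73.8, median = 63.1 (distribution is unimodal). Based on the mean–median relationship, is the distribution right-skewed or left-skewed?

mean − median = 73.8 − 63.1 = 10.7
mean > median ⇒ the longer tail is on the right ⇒ right-skewed (positively skewed).

right-skewed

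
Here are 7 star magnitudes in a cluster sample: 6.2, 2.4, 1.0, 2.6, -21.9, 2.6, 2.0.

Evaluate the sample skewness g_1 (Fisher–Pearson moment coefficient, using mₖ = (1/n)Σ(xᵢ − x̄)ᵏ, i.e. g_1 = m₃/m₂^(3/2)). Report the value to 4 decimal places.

x̄ = (6.2 + 2.4 + 1.0 + 2.6 - 21.9 + 2.6 + 2.0) / 7 = -0.7286
deviations (xᵢ − x̄): 6.9286, 3.1286, 1.7286, 3.3286, -21.1714, 3.3286, 2.7286
Σ(xᵢ − x̄)² = 538.6143 ⇒ m₂ = 538.6143/7 = 76.94490
Σ(xᵢ − x̄)³ = -9027.1909 ⇒ m₃ = -9027.1909/7 = -1289.59870
m₂^(3/2) = 76.94490^(1.5) = 674.94711
g_1 = m₃ / m₂^(3/2) = -1289.59870 / 674.94711 ≈ -1.9107

-1.9107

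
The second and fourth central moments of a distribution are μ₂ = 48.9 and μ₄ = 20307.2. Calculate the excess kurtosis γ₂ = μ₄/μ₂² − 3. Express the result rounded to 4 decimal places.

μ₂² = 48.9² = 2391.21000
μ₄/μ₂² = 20307.2 / 2391.21000 = 8.49244
γ₂ = 8.49244 − 3 ≈ 5.4924

5.4924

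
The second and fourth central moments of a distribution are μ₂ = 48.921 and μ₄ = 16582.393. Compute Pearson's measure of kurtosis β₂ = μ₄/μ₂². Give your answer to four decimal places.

μ₂² = 48.921² = 2393.26424
μ₄/μ₂² = 16582.393 / 2393.26424 = 6.92878
β₂ ≈ 6.9288

6.9288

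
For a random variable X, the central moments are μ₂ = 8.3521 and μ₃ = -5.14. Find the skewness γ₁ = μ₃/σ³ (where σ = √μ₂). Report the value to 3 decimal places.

σ = √μ₂ = √8.3521 = 2.89000
σ³ = μ₂^(3/2) = 24.13757
γ₁ = μ₃/σ³ = -5.14 / 24.13757 ≈ -0.213

-0.213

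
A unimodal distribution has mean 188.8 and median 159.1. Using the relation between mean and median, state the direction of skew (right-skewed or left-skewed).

mean − median = 188.8 − 159.1 = 29.7
mean > median ⇒ the longer tail is on the right ⇒ right-skewed (positively skewed).

right-skewed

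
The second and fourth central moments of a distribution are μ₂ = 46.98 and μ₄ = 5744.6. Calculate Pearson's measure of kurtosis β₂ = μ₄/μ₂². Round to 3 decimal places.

μ₂² = 46.98² = 2207.12040
μ₄/μ₂² = 5744.6 / 2207.12040 = 2.60276
β₂ ≈ 2.603

2.603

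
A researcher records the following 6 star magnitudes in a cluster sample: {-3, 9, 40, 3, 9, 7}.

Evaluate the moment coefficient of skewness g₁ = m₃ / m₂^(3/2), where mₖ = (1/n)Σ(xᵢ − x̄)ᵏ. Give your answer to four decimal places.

1.4035

x̄ = (-3 + 9 + 40 + 3 + 9 + 7) / 6 = 10.8333
deviations (xᵢ − x̄): -13.8333, -1.8333, 29.1667, -7.8333, -1.8333, -3.8333
Σ(xᵢ − x̄)² = 1124.8333 ⇒ m₂ = 1124.8333/6 = 187.47222
Σ(xᵢ − x̄)³ = 21615.4444 ⇒ m₃ = 21615.4444/6 = 3602.57407
m₂^(3/2) = 187.47222^(1.5) = 2566.87897
g₁ = m₃ / m₂^(3/2) = 3602.57407 / 2566.87897 ≈ 1.4035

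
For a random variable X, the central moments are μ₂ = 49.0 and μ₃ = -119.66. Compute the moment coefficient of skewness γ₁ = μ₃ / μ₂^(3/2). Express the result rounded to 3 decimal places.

σ = √μ₂ = √49.0 = 7.00000
σ³ = μ₂^(3/2) = 343.00000
γ₁ = μ₃/σ³ = -119.66 / 343.00000 ≈ -0.349

-0.349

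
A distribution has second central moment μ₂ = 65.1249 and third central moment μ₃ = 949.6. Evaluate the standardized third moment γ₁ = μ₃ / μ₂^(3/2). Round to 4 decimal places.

1.8068

σ = √μ₂ = √65.1249 = 8.07000
σ³ = μ₂^(3/2) = 525.55794
γ₁ = μ₃/σ³ = 949.6 / 525.55794 ≈ 1.8068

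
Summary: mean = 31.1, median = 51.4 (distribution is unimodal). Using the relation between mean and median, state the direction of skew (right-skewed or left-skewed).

mean − median = 31.1 − 51.4 = -20.3
mean < median ⇒ the longer tail is on the left ⇒ left-skewed (negatively skewed).

left-skewed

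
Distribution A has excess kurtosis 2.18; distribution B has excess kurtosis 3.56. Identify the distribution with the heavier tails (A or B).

B

Higher excess kurtosis ⇒ heavier tails relative to the normal distribution.
2.18 vs 3.56: the larger is 3.56, so B has heavier tails.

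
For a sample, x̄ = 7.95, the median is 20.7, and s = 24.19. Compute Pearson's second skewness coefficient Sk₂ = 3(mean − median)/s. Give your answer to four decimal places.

-1.5812

Sk₂ = 3(7.95 − 20.7) / 24.19 = 3 × -12.7500 / 24.19
    = -38.2500 / 24.19 ≈ -1.5812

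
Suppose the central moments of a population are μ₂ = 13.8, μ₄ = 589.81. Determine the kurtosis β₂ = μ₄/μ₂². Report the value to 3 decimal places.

μ₂² = 13.8² = 190.44000
μ₄/μ₂² = 589.81 / 190.44000 = 3.09709
β₂ ≈ 3.097

3.097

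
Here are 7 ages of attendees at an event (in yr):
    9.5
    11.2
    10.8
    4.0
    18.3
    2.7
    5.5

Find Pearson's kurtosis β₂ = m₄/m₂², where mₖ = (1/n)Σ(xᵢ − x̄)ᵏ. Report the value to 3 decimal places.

x̄ = 8.8571
Σ(xᵢ − x̄)² = 171.6171 ⇒ m₂ = 24.51673
Σ(xᵢ − x̄)⁴ = 10116.1961 ⇒ m₄ = 1445.17087
m₂² = 601.07028
β₂ = m₄/m₂² = 1445.17087 / 601.07028 ≈ 2.404

2.404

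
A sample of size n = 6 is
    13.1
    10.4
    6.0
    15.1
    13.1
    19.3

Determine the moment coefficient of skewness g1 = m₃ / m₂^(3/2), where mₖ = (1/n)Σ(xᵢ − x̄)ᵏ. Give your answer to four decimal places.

-0.1264

x̄ = (13.1 + 10.4 + 6.0 + 15.1 + 13.1 + 19.3) / 6 = 12.8333
deviations (xᵢ − x̄): 0.2667, -2.4333, -6.8333, 2.2667, 0.2667, 6.4667
Σ(xᵢ − x̄)² = 99.7133 ⇒ m₂ = 99.7133/6 = 16.61889
Σ(xᵢ − x̄)³ = -51.3816 ⇒ m₃ = -51.3816/6 = -8.56359
m₂^(3/2) = 16.61889^(1.5) = 67.74901
g1 = m₃ / m₂^(3/2) = -8.56359 / 67.74901 ≈ -0.1264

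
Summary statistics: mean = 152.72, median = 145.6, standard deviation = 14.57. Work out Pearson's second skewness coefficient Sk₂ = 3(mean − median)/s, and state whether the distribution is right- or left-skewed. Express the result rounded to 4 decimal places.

Sk₂ = 3(152.72 − 145.6) / 14.57 = 3 × 7.1200 / 14.57
    = 21.3600 / 14.57 ≈ 1.4660
Sk₂ > 0 ⇒ mean > median ⇒ right-skewed (positive skew).

1.4660, right-skewed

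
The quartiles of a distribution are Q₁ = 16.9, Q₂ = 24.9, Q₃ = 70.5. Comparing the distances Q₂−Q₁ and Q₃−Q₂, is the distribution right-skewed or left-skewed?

right-skewed

Q₂ − Q₁ = 8.0;  Q₃ − Q₂ = 45.6
Q₃ − Q₂ > Q₂ − Q₁ ⇒ the upper half is more spread out ⇒ right-skewed.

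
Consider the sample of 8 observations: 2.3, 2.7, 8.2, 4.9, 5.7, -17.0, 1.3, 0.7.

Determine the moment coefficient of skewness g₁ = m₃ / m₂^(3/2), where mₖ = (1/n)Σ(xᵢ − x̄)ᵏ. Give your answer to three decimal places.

x̄ = (2.3 + 2.7 + 8.2 + 4.9 + 5.7 - 17.0 + 1.3 + 0.7) / 8 = 1.1000
deviations (xᵢ − x̄): 1.2000, 1.6000, 7.1000, 3.8000, 4.6000, -18.1000, 0.2000, -0.4000
Σ(xᵢ − x̄)² = 417.8200 ⇒ m₂ = 417.8200/8 = 52.22750
Σ(xᵢ − x̄)³ = -5413.8540 ⇒ m₃ = -5413.8540/8 = -676.73175
m₂^(3/2) = 52.22750^(1.5) = 377.44081
g₁ = m₃ / m₂^(3/2) = -676.73175 / 377.44081 ≈ -1.793

-1.793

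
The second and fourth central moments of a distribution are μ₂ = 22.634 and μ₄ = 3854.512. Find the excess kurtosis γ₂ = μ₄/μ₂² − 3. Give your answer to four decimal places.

4.5240

μ₂² = 22.634² = 512.29796
μ₄/μ₂² = 3854.512 / 512.29796 = 7.52397
γ₂ = 7.52397 − 3 ≈ 4.5240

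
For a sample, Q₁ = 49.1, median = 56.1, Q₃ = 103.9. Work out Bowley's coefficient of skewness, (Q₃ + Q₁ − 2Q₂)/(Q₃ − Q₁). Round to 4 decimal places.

numerator: Q₃ + Q₁ − 2Q₂ = 103.9 + 49.1 − 2×56.1 = 40.8000
denominator: Q₃ − Q₁ = 103.9 − 49.1 = 54.8000
Bowley skewness = 40.8000 / 54.8000 ≈ 0.7445

0.7445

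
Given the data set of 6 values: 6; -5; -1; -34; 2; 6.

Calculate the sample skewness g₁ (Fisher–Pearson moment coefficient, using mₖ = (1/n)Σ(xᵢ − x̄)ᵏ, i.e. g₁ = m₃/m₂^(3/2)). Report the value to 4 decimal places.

x̄ = (6 - 5 - 1 - 34 + 2 + 6) / 6 = -4.3333
deviations (xᵢ − x̄): 10.3333, -0.6667, 3.3333, -29.6667, 6.3333, 10.3333
Σ(xᵢ − x̄)² = 1145.3333 ⇒ m₂ = 1145.3333/6 = 190.88889
Σ(xᵢ − x̄)³ = -23612.4444 ⇒ m₃ = -23612.4444/6 = -3935.40741
m₂^(3/2) = 190.88889^(1.5) = 2637.36947
g₁ = m₃ / m₂^(3/2) = -3935.40741 / 2637.36947 ≈ -1.4922

-1.4922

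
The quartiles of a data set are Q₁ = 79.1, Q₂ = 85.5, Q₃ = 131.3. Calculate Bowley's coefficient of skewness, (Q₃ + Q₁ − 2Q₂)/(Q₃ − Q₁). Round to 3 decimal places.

numerator: Q₃ + Q₁ − 2Q₂ = 131.3 + 79.1 − 2×85.5 = 39.4000
denominator: Q₃ − Q₁ = 131.3 − 79.1 = 52.2000
Bowley skewness = 39.4000 / 52.2000 ≈ 0.755

0.755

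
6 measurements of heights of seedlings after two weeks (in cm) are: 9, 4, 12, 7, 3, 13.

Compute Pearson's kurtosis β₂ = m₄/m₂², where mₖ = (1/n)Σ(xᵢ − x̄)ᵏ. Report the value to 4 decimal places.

1.5000

x̄ = 8.0000
Σ(xᵢ − x̄)² = 84.0000 ⇒ m₂ = 14.00000
Σ(xᵢ − x̄)⁴ = 1764.0000 ⇒ m₄ = 294.00000
m₂² = 196.00000
β₂ = m₄/m₂² = 294.00000 / 196.00000 ≈ 1.5000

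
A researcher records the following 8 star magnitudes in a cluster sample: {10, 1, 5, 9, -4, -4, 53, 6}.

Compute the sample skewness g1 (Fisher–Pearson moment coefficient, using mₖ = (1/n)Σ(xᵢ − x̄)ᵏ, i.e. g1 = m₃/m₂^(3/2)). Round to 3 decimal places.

x̄ = (10 + 1 + 5 + 9 - 4 - 4 + 53 + 6) / 8 = 9.5000
deviations (xᵢ − x̄): 0.5000, -8.5000, -4.5000, -0.5000, -13.5000, -13.5000, 43.5000, -3.5000
Σ(xᵢ − x̄)² = 2362.0000 ⇒ m₂ = 2362.0000/8 = 295.25000
Σ(xᵢ − x̄)³ = 76644.0000 ⇒ m₃ = 76644.0000/8 = 9580.50000
m₂^(3/2) = 295.25000^(1.5) = 5073.23359
g1 = m₃ / m₂^(3/2) = 9580.50000 / 5073.23359 ≈ 1.888

1.888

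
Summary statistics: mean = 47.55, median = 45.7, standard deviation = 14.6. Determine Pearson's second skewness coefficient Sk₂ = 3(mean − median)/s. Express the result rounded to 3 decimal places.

0.380

Sk₂ = 3(47.55 − 45.7) / 14.6 = 3 × 1.8500 / 14.6
    = 5.5500 / 14.6 ≈ 0.380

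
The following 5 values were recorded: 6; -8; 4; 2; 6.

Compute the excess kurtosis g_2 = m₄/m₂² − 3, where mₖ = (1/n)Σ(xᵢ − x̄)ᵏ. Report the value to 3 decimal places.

x̄ = 2.0000
Σ(xᵢ − x̄)² = 136.0000 ⇒ m₂ = 27.20000
Σ(xᵢ − x̄)⁴ = 10528.0000 ⇒ m₄ = 2105.60000
m₂² = 739.84000
g_2 = m₄/m₂² − 3 = 2.84602 − 3 ≈ -0.154

-0.154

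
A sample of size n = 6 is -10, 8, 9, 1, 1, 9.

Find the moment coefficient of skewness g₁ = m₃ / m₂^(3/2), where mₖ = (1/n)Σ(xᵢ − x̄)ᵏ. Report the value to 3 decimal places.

x̄ = (-10 + 8 + 9 + 1 + 1 + 9) / 6 = 3.0000
deviations (xᵢ − x̄): -13.0000, 5.0000, 6.0000, -2.0000, -2.0000, 6.0000
Σ(xᵢ − x̄)² = 274.0000 ⇒ m₂ = 274.0000/6 = 45.66667
Σ(xᵢ − x̄)³ = -1656.0000 ⇒ m₃ = -1656.0000/6 = -276.00000
m₂^(3/2) = 45.66667^(1.5) = 308.60217
g₁ = m₃ / m₂^(3/2) = -276.00000 / 308.60217 ≈ -0.894

-0.894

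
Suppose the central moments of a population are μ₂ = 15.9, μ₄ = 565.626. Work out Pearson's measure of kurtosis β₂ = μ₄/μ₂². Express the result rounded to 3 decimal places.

2.237

μ₂² = 15.9² = 252.81000
μ₄/μ₂² = 565.626 / 252.81000 = 2.23736
β₂ ≈ 2.237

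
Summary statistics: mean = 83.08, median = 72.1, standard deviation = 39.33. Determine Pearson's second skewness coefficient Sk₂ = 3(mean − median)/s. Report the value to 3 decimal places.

Sk₂ = 3(83.08 − 72.1) / 39.33 = 3 × 10.9800 / 39.33
    = 32.9400 / 39.33 ≈ 0.838

0.838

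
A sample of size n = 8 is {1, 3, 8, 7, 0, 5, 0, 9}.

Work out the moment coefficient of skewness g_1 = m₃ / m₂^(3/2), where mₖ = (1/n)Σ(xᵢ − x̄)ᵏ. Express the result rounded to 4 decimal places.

x̄ = (1 + 3 + 8 + 7 + 0 + 5 + 0 + 9) / 8 = 4.1250
deviations (xᵢ − x̄): -3.1250, -1.1250, 3.8750, 2.8750, -4.1250, 0.8750, -4.1250, 4.8750
Σ(xᵢ − x̄)² = 92.8750 ⇒ m₂ = 92.8750/8 = 11.60938
Σ(xᵢ − x̄)³ = 26.1563 ⇒ m₃ = 26.1563/8 = 3.26953
m₂^(3/2) = 11.60938^(1.5) = 39.55608
g_1 = m₃ / m₂^(3/2) = 3.26953 / 39.55608 ≈ 0.0827

0.0827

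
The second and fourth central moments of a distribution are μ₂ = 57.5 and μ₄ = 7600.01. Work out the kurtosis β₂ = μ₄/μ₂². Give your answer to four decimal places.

2.2987

μ₂² = 57.5² = 3306.25000
μ₄/μ₂² = 7600.01 / 3306.25000 = 2.29868
β₂ ≈ 2.2987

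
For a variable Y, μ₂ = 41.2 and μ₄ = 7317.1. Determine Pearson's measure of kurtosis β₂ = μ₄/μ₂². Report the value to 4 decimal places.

4.3107

μ₂² = 41.2² = 1697.44000
μ₄/μ₂² = 7317.1 / 1697.44000 = 4.31067
β₂ ≈ 4.3107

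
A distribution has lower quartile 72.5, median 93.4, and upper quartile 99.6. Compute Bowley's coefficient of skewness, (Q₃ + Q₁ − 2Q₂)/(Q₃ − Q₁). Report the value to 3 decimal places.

numerator: Q₃ + Q₁ − 2Q₂ = 99.6 + 72.5 − 2×93.4 = -14.7000
denominator: Q₃ − Q₁ = 99.6 − 72.5 = 27.1000
Bowley skewness = -14.7000 / 27.1000 ≈ -0.542

-0.542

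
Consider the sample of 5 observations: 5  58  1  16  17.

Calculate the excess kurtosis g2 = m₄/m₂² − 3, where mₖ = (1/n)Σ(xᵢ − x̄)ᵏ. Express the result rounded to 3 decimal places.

-0.180

x̄ = 19.4000
Σ(xᵢ − x̄)² = 2053.2000 ⇒ m₂ = 410.64000
Σ(xᵢ − x̄)⁴ = 2377768.6560 ⇒ m₄ = 475553.73120
m₂² = 168625.20960
g2 = m₄/m₂² − 3 = 2.82018 − 3 ≈ -0.180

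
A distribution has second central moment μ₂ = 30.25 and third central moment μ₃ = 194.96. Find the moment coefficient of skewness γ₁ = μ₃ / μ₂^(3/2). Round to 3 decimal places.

σ = √μ₂ = √30.25 = 5.50000
σ³ = μ₂^(3/2) = 166.37500
γ₁ = μ₃/σ³ = 194.96 / 166.37500 ≈ 1.172

1.172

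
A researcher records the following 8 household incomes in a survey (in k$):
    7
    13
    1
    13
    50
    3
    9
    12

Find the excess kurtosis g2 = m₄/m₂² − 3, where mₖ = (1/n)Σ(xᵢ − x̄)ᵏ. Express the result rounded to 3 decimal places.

2.240

x̄ = 13.5000
Σ(xᵢ − x̄)² = 1664.0000 ⇒ m₂ = 208.00000
Σ(xᵢ − x̄)⁴ = 1813659.5000 ⇒ m₄ = 226707.43750
m₂² = 43264.00000
g2 = m₄/m₂² − 3 = 5.24009 − 3 ≈ 2.240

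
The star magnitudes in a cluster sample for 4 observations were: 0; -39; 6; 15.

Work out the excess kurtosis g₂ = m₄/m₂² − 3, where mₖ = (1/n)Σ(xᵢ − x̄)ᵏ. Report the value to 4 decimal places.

x̄ = -4.5000
Σ(xᵢ − x̄)² = 1701.0000 ⇒ m₂ = 425.25000
Σ(xᵢ − x̄)⁴ = 1573850.2500 ⇒ m₄ = 393462.56250
m₂² = 180837.56250
g₂ = m₄/m₂² − 3 = 2.17578 − 3 ≈ -0.8242

-0.8242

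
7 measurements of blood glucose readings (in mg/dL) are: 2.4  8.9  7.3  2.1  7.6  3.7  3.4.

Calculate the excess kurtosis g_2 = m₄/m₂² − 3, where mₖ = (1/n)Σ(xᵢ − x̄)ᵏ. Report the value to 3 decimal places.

-1.642

x̄ = 5.0571
Σ(xᵢ − x̄)² = 46.6571 ⇒ m₂ = 6.66531
Σ(xᵢ − x̄)⁴ = 422.4489 ⇒ m₄ = 60.34984
m₂² = 44.42631
g_2 = m₄/m₂² − 3 = 1.35843 − 3 ≈ -1.642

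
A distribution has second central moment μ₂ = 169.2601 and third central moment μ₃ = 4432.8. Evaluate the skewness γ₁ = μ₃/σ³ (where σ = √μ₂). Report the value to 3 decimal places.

σ = √μ₂ = √169.2601 = 13.01000
σ³ = μ₂^(3/2) = 2202.07390
γ₁ = μ₃/σ³ = 4432.8 / 2202.07390 ≈ 2.013

2.013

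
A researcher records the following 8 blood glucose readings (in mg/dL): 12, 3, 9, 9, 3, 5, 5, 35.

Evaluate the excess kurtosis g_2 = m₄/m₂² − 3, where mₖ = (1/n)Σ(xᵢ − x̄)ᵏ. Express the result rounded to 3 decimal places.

x̄ = 10.1250
Σ(xᵢ − x̄)² = 778.8750 ⇒ m₂ = 97.35938
Σ(xᵢ − x̄)⁴ = 389420.5254 ⇒ m₄ = 48677.56567
m₂² = 9478.84790
g_2 = m₄/m₂² − 3 = 5.13539 − 3 ≈ 2.135

2.135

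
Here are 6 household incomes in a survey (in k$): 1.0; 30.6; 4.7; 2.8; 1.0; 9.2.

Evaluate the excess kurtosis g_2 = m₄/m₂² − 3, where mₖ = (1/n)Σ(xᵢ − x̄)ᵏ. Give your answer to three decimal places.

x̄ = 8.2167
Σ(xᵢ − x̄)² = 647.8483 ⇒ m₂ = 107.97472
Σ(xᵢ − x̄)⁴ = 257454.0774 ⇒ m₄ = 42909.01290
m₂² = 11658.54064
g_2 = m₄/m₂² − 3 = 3.68048 − 3 ≈ 0.680

0.680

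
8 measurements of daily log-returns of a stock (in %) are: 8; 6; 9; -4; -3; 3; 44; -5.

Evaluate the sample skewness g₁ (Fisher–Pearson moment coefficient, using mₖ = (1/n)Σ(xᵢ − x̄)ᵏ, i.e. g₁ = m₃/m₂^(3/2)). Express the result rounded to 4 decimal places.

1.7389

x̄ = (8 + 6 + 9 - 4 - 3 + 3 + 44 - 5) / 8 = 7.2500
deviations (xᵢ − x̄): 0.7500, -1.2500, 1.7500, -11.2500, -10.2500, -4.2500, 36.7500, -12.2500
Σ(xᵢ − x̄)² = 1755.5000 ⇒ m₂ = 1755.5000/8 = 219.43750
Σ(xᵢ − x̄)³ = 45221.2500 ⇒ m₃ = 45221.2500/8 = 5652.65625
m₂^(3/2) = 219.43750^(1.5) = 3250.62050
g₁ = m₃ / m₂^(3/2) = 5652.65625 / 3250.62050 ≈ 1.7389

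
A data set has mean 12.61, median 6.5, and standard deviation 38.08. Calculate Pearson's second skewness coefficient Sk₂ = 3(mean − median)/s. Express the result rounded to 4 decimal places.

Sk₂ = 3(12.61 − 6.5) / 38.08 = 3 × 6.1100 / 38.08
    = 18.3300 / 38.08 ≈ 0.4814

0.4814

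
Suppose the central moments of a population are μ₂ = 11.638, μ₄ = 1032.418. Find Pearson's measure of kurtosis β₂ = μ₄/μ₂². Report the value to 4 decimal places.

μ₂² = 11.638² = 135.44304
μ₄/μ₂² = 1032.418 / 135.44304 = 7.62253
β₂ ≈ 7.6225

7.6225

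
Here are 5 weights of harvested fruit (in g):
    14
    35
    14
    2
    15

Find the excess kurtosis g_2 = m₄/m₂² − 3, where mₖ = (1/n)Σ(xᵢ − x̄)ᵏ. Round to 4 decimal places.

-0.3659

x̄ = 16.0000
Σ(xᵢ − x̄)² = 566.0000 ⇒ m₂ = 113.20000
Σ(xᵢ − x̄)⁴ = 168770.0000 ⇒ m₄ = 33754.00000
m₂² = 12814.24000
g_2 = m₄/m₂² − 3 = 2.63410 − 3 ≈ -0.3659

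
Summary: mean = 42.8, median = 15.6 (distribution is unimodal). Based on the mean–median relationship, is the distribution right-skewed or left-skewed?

right-skewed

mean − median = 42.8 − 15.6 = 27.2
mean > median ⇒ the longer tail is on the right ⇒ right-skewed (positively skewed).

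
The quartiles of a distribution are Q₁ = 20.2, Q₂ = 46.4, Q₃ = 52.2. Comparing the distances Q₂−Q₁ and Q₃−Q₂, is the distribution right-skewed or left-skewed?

left-skewed

Q₂ − Q₁ = 26.2;  Q₃ − Q₂ = 5.8
Q₂ − Q₁ > Q₃ − Q₂ ⇒ the lower half is more spread out ⇒ left-skewed.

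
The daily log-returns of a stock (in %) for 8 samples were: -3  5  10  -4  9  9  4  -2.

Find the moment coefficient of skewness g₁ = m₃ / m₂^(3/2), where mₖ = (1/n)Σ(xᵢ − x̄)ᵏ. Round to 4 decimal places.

-0.1991

x̄ = (-3 + 5 + 10 - 4 + 9 + 9 + 4 - 2) / 8 = 3.5000
deviations (xᵢ − x̄): -6.5000, 1.5000, 6.5000, -7.5000, 5.5000, 5.5000, 0.5000, -5.5000
Σ(xᵢ − x̄)² = 234.0000 ⇒ m₂ = 234.0000/8 = 29.25000
Σ(xᵢ − x̄)³ = -252.0000 ⇒ m₃ = -252.0000/8 = -31.50000
m₂^(3/2) = 29.25000^(1.5) = 158.19356
g₁ = m₃ / m₂^(3/2) = -31.50000 / 158.19356 ≈ -0.1991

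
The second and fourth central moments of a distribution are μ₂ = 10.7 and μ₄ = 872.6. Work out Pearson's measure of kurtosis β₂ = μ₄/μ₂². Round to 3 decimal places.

μ₂² = 10.7² = 114.49000
μ₄/μ₂² = 872.6 / 114.49000 = 7.62163
β₂ ≈ 7.622

7.622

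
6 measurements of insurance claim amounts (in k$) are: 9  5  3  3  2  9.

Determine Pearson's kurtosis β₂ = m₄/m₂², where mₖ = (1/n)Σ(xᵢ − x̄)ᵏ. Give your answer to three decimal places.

1.450

x̄ = 5.1667
Σ(xᵢ − x̄)² = 48.8333 ⇒ m₂ = 8.13889
Σ(xᵢ − x̄)⁴ = 576.4861 ⇒ m₄ = 96.08102
m₂² = 66.24151
β₂ = m₄/m₂² = 96.08102 / 66.24151 ≈ 1.450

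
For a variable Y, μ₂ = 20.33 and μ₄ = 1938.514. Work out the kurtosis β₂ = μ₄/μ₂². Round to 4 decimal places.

μ₂² = 20.33² = 413.30890
μ₄/μ₂² = 1938.514 / 413.30890 = 4.69023
β₂ ≈ 4.6902

4.6902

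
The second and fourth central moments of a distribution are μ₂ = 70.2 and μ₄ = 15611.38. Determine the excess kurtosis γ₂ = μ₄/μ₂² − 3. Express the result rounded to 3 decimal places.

0.168

μ₂² = 70.2² = 4928.04000
μ₄/μ₂² = 15611.38 / 4928.04000 = 3.16787
γ₂ = 3.16787 − 3 ≈ 0.168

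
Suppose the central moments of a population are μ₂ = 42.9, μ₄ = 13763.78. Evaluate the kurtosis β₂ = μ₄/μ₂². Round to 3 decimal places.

7.479

μ₂² = 42.9² = 1840.41000
μ₄/μ₂² = 13763.78 / 1840.41000 = 7.47865
β₂ ≈ 7.479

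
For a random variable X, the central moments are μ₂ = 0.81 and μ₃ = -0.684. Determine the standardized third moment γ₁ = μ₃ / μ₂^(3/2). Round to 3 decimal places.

-0.938

σ = √μ₂ = √0.81 = 0.90000
σ³ = μ₂^(3/2) = 0.72900
γ₁ = μ₃/σ³ = -0.684 / 0.72900 ≈ -0.938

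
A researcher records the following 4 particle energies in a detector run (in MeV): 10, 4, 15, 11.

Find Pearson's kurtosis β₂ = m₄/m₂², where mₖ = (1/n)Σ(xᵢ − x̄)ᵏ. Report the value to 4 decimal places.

2.0000

x̄ = 10.0000
Σ(xᵢ − x̄)² = 62.0000 ⇒ m₂ = 15.50000
Σ(xᵢ − x̄)⁴ = 1922.0000 ⇒ m₄ = 480.50000
m₂² = 240.25000
β₂ = m₄/m₂² = 480.50000 / 240.25000 ≈ 2.0000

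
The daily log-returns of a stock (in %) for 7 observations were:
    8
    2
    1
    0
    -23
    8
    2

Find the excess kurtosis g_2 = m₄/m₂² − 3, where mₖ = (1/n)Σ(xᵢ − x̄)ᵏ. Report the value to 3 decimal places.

x̄ = -0.2857
Σ(xᵢ − x̄)² = 665.4286 ⇒ m₂ = 95.06122
Σ(xᵢ − x̄)⁴ = 275676.6356 ⇒ m₄ = 39382.37651
m₂² = 9036.63640
g_2 = m₄/m₂² − 3 = 4.35808 − 3 ≈ 1.358

1.358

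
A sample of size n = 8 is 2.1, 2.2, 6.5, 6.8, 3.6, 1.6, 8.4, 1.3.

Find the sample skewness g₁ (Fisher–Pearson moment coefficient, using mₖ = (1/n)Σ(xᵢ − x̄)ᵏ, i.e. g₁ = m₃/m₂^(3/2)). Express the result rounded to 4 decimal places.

x̄ = (2.1 + 2.2 + 6.5 + 6.8 + 3.6 + 1.6 + 8.4 + 1.3) / 8 = 4.0625
deviations (xᵢ − x̄): -1.9625, -1.8625, 2.4375, 2.7375, -0.4625, -2.4625, 4.3375, -2.7625
Σ(xᵢ − x̄)² = 53.4788 ⇒ m₂ = 53.4788/8 = 6.68484
Σ(xᵢ − x̄)³ = 66.4698 ⇒ m₃ = 66.4698/8 = 8.30872
m₂^(3/2) = 6.68484^(1.5) = 17.28371
g₁ = m₃ / m₂^(3/2) = 8.30872 / 17.28371 ≈ 0.4807

0.4807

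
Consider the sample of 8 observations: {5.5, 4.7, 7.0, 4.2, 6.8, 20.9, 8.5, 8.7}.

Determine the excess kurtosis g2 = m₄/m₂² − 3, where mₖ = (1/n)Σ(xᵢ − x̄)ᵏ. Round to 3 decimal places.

2.137

x̄ = 8.2875
Σ(xᵢ − x̄)² = 200.5087 ⇒ m₂ = 25.06359
Σ(xᵢ − x̄)⁴ = 25817.7420 ⇒ m₄ = 3227.21775
m₂² = 628.18373
g2 = m₄/m₂² − 3 = 5.13738 − 3 ≈ 2.137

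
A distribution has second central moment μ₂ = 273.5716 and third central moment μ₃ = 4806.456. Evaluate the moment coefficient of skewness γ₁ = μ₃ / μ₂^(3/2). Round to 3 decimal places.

1.062

σ = √μ₂ = √273.5716 = 16.54000
σ³ = μ₂^(3/2) = 4524.87426
γ₁ = μ₃/σ³ = 4806.456 / 4524.87426 ≈ 1.062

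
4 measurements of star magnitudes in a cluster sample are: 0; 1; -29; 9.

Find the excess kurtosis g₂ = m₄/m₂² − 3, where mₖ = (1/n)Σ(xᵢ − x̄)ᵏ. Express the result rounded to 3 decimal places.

x̄ = -4.7500
Σ(xᵢ − x̄)² = 832.7500 ⇒ m₂ = 208.18750
Σ(xᵢ − x̄)⁴ = 383164.3281 ⇒ m₄ = 95791.08203
m₂² = 43342.03516
g₂ = m₄/m₂² − 3 = 2.21012 − 3 ≈ -0.790

-0.790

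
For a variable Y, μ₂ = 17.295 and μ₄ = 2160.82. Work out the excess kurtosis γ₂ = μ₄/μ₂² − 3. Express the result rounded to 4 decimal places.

μ₂² = 17.295² = 299.11703
μ₄/μ₂² = 2160.82 / 299.11703 = 7.22400
γ₂ = 7.22400 − 3 ≈ 4.2240

4.2240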